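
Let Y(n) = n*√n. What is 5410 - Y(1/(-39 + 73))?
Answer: 5410 - √34/1156 ≈ 5410.0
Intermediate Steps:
Y(n) = n^(3/2)
5410 - Y(1/(-39 + 73)) = 5410 - (1/(-39 + 73))^(3/2) = 5410 - (1/34)^(3/2) = 5410 - √34/1156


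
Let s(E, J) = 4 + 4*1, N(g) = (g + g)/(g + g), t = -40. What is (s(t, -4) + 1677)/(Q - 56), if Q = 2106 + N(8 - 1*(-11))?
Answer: 1685/2051 ≈ 0.82155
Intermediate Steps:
N(g) = 1 (N(g) = (2*g)/((2*g)) = (2*g)*(1/(2*g)) = 1)
s(E, J) = 8 (s(E, J) = 4 + 4 = 8)
Q = 2107 (Q = 2106 + 1 = 2107)
(s(t, -4) + 1677)/(Q - 56) = (8 + 1677)/(2107 - 56) = 1685/2051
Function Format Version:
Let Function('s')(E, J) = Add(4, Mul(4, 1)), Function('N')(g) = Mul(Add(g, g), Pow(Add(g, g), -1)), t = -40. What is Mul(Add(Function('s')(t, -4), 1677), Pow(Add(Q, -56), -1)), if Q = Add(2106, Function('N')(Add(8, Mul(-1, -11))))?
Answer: Rational(1685, 2051) ≈ 0.82155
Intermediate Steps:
Function('N')(g) = 1 (Function('N')(g) = Mul(Mul(2, g), Pow(Mul(2, g), -1)) = Mul(Mul(2, g), Mul(Rational(1, 2), Pow(g, -1))) = 1)
Function('s')(E, J) = 8 (Function('s')(E, J) = Add(4, 4) = 8)
Q = 2107 (Q = Add(2106, 1) = 2107)
Mul(Add(Function('s')(t, -4), 1677), Pow(Add(Q, -56), -1)) = Mul(Add(8, 1677), Pow(Add(2107, -56), -1)) = Mul(1685, Pow(2051, -1)) = Mul(1685, Rational(1, 2051)) = Rational(1685, 2051)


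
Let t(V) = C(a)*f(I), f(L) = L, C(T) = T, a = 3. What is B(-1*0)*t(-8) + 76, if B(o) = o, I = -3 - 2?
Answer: 76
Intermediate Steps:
I = -5
t(V) = -15 (t(V) = 3*(-5) = -15)
B(-1*0)*t(-8) + 76 = -1*0*(-15) + 76 = 0*(-15) + 76 = 0 + 76 = 76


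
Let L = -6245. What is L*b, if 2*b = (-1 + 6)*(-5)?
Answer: 156125/2 ≈ 78063.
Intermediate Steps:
b = -25/2 (b = ((-1 + 6)*(-5))/2 = (5*(-5))/2 = (½)*(-25) = -25/2 ≈ -12.500)
L*b = -6245*(-25/2) = 156125/2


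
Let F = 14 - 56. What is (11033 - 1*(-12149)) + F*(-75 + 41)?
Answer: 24610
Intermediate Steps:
F = -42
(11033 - 1*(-12149)) + F*(-75 + 41) = (11033 - 1*(-12149)) - 42*(-75 + 41) = (11033 + 12149) - 42*(-34) = 23182 + 1428 = 24610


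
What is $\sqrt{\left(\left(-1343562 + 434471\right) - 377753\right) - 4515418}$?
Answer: $i \sqrt{5802262} \approx 2408.8 i$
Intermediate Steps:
$\sqrt{\left(\left(-1343562 + 434471\right) - 377753\right) - 4515418} = \sqrt{\left(-909091 - 377753\right) - 4515418} = \sqrt{-1286844 - 4515418} = \sqrt{-5802262} = i \sqrt{5802262}$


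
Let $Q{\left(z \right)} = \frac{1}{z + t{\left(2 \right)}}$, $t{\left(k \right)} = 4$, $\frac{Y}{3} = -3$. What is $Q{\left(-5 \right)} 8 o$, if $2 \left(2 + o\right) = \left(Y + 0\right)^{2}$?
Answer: $-308$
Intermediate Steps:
$Y = -9$ ($Y = 3 \left(-3\right) = -9$)
$o = \frac{77}{2}$ ($o = -2 + \frac{\left(-9 + 0\right)^{2}}{2} = -2 + \frac{\left(-9\right)^{2}}{2} = -2 + \frac{1}{2} \cdot 81 = -2 + \frac{81}{2} = \frac{77}{2} \approx 38.5$)
$Q{\left(z \right)} = \frac{1}{4 + z}$ ($Q{\left(z \right)} = \frac{1}{z + 4} = \frac{1}{4 + z}$)
$Q{\left(-5 \right)} 8 o = \frac{1}{4 - 5} \cdot 8 \cdot \frac{77}{2} = \frac{1}{-1} \cdot 8 \cdot \frac{77}{2} = \left(-1\right) 8 \cdot \frac{77}{2} = \left(-8\right) \frac{77}{2} = -308$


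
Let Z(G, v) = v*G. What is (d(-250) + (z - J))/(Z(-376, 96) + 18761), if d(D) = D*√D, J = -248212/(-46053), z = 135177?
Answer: -6225058169/798328755 + 250*I*√10/3467 ≈ -7.7976 + 0.22803*I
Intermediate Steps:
Z(G, v) = G*v
J = 248212/46053 (J = -248212*(-1/46053) = 248212/46053 ≈ 5.3897)
d(D) = D^(3/2)
(d(-250) + (z - J))/(Z(-376, 96) + 18761) = ((-250)^(3/2) + (135177 - 1*248212/46053))/(-376*96 + 18761) = (-1250*I*√10 + (135177 - 248212/46053))/(-36096 + 18761) = (-1250*I*√10 + 6225058169/46053)/(-17335) = (6225058169/46053 - 1250*I*√10)*(-1/17335) = -6225058169/798328755 + 250*I*√10/3467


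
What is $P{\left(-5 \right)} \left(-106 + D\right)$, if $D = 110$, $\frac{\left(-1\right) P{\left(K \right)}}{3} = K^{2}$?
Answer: $-300$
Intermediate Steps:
$P{\left(K \right)} = - 3 K^{2}$
$P{\left(-5 \right)} \left(-106 + D\right) = - 3 \left(-5\right)^{2} \left(-106 + 110\right) = \left(-3\right) 25 \cdot 4 = \left(-75\right) 4 = -300$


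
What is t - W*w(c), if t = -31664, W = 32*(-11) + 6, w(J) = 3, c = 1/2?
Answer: -30626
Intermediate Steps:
c = 1/2 ≈ 0.50000
W = -346 (W = -352 + 6 = -346)
t - W*w(c) = -31664 - (-346)*3 = -31664 - 1*(-1038) = -31664 + 1038 = -30626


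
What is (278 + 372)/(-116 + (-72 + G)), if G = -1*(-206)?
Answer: 325/9 ≈ 36.111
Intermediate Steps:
G = 206
(278 + 372)/(-116 + (-72 + G)) = (278 + 372)/(-116 + (-72 + 206)) = 650/(-116 + 134) = 650/18 = 650*(1/18) = 325/9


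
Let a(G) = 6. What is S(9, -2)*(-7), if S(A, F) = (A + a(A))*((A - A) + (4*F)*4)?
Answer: 3360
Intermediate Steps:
S(A, F) = 16*F*(6 + A) (S(A, F) = (A + 6)*((A - A) + (4*F)*4) = (6 + A)*(0 + 16*F) = (6 + A)*(16*F) = 16*F*(6 + A))
S(9, -2)*(-7) = (16*(-2)*(6 + 9))*(-7) = (16*(-2)*15)*(-7) = -480*(-7) = 3360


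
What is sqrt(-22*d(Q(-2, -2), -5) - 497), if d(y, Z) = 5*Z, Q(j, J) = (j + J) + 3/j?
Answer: sqrt(53) ≈ 7.2801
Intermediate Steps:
Q(j, J) = J + j + 3/j (Q(j, J) = (J + j) + 3/j = J + j + 3/j)
sqrt(-22*d(Q(-2, -2), -5) - 497) = sqrt(-110*(-5) - 497) = sqrt(-22*(-25) - 497) = sqrt(550 - 497) = sqrt(53)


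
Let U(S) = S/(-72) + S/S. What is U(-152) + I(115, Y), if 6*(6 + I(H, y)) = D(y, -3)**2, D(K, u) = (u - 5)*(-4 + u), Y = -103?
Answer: 4678/9 ≈ 519.78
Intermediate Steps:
D(K, u) = (-5 + u)*(-4 + u)
U(S) = 1 - S/72 (U(S) = S*(-1/72) + 1 = -S/72 + 1 = 1 - S/72)
I(H, y) = 1550/3 (I(H, y) = -6 + (20 + (-3)**2 - 9*(-3))**2/6 = -6 + (20 + 9 + 27)**2/6 = -6 + (1/6)*56**2 = -6 + (1/6)*3136 = -6 + 1568/3 = 1550/3)
U(-152) + I(115, Y) = (1 - 1/72*(-152)) + 1550/3 = (1 + 19/9) + 1550/3 = 28/9 + 1550/3 = 4678/9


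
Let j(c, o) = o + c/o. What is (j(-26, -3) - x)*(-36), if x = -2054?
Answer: -74148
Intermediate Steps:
(j(-26, -3) - x)*(-36) = ((-3 - 26/(-3)) - 1*(-2054))*(-36) = ((-3 - 26*(-⅓)) + 2054)*(-36) = ((-3 + 26/3) + 2054)*(-36) = (17/3 + 2054)*(-36) = (6179/3)*(-36) = -74148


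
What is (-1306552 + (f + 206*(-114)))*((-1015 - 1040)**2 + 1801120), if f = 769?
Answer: -8007697151715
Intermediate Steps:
(-1306552 + (f + 206*(-114)))*((-1015 - 1040)**2 + 1801120) = (-1306552 + (769 + 206*(-114)))*((-1015 - 1040)**2 + 1801120) = (-1306552 + (769 - 23484))*((-2055)**2 + 1801120) = (-1306552 - 22715)*(4223025 + 1801120) = -1329267*6024145 = -8007697151715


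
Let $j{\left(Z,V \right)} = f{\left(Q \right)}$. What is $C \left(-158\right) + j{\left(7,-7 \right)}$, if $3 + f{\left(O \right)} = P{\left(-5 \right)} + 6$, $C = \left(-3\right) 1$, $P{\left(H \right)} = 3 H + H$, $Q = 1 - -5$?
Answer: $457$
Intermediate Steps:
$Q = 6$ ($Q = 1 + 5 = 6$)
$P{\left(H \right)} = 4 H$
$C = -3$
$f{\left(O \right)} = -17$ ($f{\left(O \right)} = -3 + \left(4 \left(-5\right) + 6\right) = -3 + \left(-20 + 6\right) = -3 - 14 = -17$)
$j{\left(Z,V \right)} = -17$
$C \left(-158\right) + j{\left(7,-7 \right)} = \left(-3\right) \left(-158\right) - 17 = 474 - 17 = 457$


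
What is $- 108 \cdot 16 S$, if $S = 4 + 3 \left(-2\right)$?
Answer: $3456$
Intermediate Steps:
$S = -2$ ($S = 4 - 6 = -2$)
$- 108 \cdot 16 S = - 108 \cdot 16 \left(-2\right) = \left(-108\right) \left(-32\right) = 3456$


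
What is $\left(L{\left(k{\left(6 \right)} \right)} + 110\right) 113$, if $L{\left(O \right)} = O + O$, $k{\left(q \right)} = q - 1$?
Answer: $13560$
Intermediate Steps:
$k{\left(q \right)} = -1 + q$
$L{\left(O \right)} = 2 O$
$\left(L{\left(k{\left(6 \right)} \right)} + 110\right) 113 = \left(2 \left(-1 + 6\right) + 110\right) 113 = \left(2 \cdot 5 + 110\right) 113 = \left(10 + 110\right) 113 = 120 \cdot 113 = 13560$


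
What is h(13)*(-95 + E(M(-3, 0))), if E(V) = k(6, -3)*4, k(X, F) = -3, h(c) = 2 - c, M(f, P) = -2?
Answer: 1177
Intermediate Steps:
E(V) = -12 (E(V) = -3*4 = -12)
h(13)*(-95 + E(M(-3, 0))) = (2 - 1*13)*(-95 - 12) = (2 - 13)*(-107) = -11*(-107) = 1177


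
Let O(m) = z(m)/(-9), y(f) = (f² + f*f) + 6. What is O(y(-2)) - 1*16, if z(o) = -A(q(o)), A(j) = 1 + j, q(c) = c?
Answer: -43/3 ≈ -14.333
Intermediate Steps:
z(o) = -1 - o (z(o) = -(1 + o) = -1 - o)
y(f) = 6 + 2*f² (y(f) = (f² + f²) + 6 = 2*f² + 6 = 6 + 2*f²)
O(m) = ⅑ + m/9 (O(m) = (-1 - m)/(-9) = (-1 - m)*(-⅑) = ⅑ + m/9)
O(y(-2)) - 1*16 = (⅑ + (6 + 2*(-2)²)/9) - 1*16 = (⅑ + (6 + 2*4)/9) - 16 = (⅑ + (6 + 8)/9) - 16 = (⅑ + (⅑)*14) - 16 = (⅑ + 14/9) - 16 = 5/3 - 16 = -43/3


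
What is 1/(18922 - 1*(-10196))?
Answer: 1/29118 ≈ 3.4343e-5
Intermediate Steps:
1/(18922 - 1*(-10196)) = 1/(18922 + 10196) = 1/29118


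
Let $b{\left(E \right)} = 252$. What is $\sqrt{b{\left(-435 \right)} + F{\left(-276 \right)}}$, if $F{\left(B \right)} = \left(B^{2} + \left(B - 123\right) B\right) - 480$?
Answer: $2 \sqrt{46518} \approx 431.36$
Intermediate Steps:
$F{\left(B \right)} = -480 + B^{2} + B \left(-123 + B\right)$ ($F{\left(B \right)} = \left(B^{2} + \left(B - 123\right) B\right) - 480 = \left(B^{2} + \left(-123 + B\right) B\right) - 480 = \left(B^{2} + B \left(-123 + B\right)\right) - 480 = -480 + B^{2} + B \left(-123 + B\right)$)
$\sqrt{b{\left(-435 \right)} + F{\left(-276 \right)}} = \sqrt{252 - \left(-33468 - 152352\right)} = \sqrt{252 + \left(-480 + 33948 + 2 \cdot 76176\right)} = \sqrt{252 + \left(-480 + 33948 + 152352\right)} = \sqrt{252 + 185820} = \sqrt{186072} = 2 \sqrt{46518}$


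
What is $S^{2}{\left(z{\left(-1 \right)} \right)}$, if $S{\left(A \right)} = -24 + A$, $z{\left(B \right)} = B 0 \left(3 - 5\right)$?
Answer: $576$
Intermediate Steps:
$z{\left(B \right)} = 0$ ($z{\left(B \right)} = B 0 \left(-2\right) = B 0 = 0$)
$S^{2}{\left(z{\left(-1 \right)} \right)} = \left(-24 + 0\right)^{2} = \left(-24\right)^{2} = 576$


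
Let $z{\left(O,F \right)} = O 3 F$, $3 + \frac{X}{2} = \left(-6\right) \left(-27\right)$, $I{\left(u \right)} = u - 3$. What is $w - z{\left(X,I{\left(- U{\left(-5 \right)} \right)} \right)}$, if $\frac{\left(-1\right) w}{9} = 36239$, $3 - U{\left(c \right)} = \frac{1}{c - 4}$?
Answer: $-320321$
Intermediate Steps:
$U{\left(c \right)} = 3 - \frac{1}{-4 + c}$ ($U{\left(c \right)} = 3 - \frac{1}{c - 4} = 3 - \frac{1}{-4 + c}$)
$I{\left(u \right)} = -3 + u$ ($I{\left(u \right)} = u - 3 = -3 + u$)
$w = -326151$ ($w = \left(-9\right) 36239 = -326151$)
$X = 318$ ($X = -6 + 2 \left(\left(-6\right) \left(-27\right)\right) = -6 + 2 \cdot 162 = -6 + 324 = 318$)
$z{\left(O,F \right)} = 3 F O$ ($z{\left(O,F \right)} = 3 O F = 3 F O$)
$w - z{\left(X,I{\left(- U{\left(-5 \right)} \right)} \right)} = -326151 - 3 \left(-3 - \frac{-13 + 3 \left(-5\right)}{-4 - 5}\right) 318 = -326151 - 3 \left(-3 - \frac{-13 - 15}{-9}\right) 318 = -326151 - 3 \left(-3 - \left(- \frac{1}{9}\right) \left(-28\right)\right) 318 = -326151 - 3 \left(-3 - \frac{28}{9}\right) 318 = -326151 - 3 \left(- \frac{55}{9}\right) 318 = -326151 - -5830 = -326151 + 5830 = -320321$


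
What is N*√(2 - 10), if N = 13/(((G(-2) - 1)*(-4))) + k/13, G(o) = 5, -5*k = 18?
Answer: -1133*I*√2/520 ≈ -3.0814*I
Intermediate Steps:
k = -18/5 (k = -⅕*18 = -18/5 ≈ -3.6000)
N = -1133/1040 (N = 13/(((5 - 1)*(-4))) - 18/5/13 = 13/((4*(-4))) - 18/5*1/13 = 13/(-16) - 18/65 = 13*(-1/16) - 18/65 = -13/16 - 18/65 = -1133/1040 ≈ -1.0894)
N*√(2 - 10) = -1133*√(2 - 10)/1040 = -1133*I*√2/520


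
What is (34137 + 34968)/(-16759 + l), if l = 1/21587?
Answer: -1491769635/361776532 ≈ -4.1235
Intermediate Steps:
l = 1/21587 ≈ 4.6324e-5
(34137 + 34968)/(-16759 + l) = (34137 + 34968)/(-16759 + 1/21587) = 69105/(-361776532/21587) = 69105*(-21587/361776532) = -1491769635/361776532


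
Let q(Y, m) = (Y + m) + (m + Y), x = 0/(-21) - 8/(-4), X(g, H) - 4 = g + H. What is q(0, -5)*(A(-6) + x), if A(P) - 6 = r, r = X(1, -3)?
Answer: -100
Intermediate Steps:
X(g, H) = 4 + H + g (X(g, H) = 4 + (g + H) = 4 + (H + g) = 4 + H + g)
r = 2 (r = 4 - 3 + 1 = 2)
x = 2 (x = 0*(-1/21) - 8*(-¼) = 0 + 2 = 2)
A(P) = 8 (A(P) = 6 + 2 = 8)
q(Y, m) = 2*Y + 2*m (q(Y, m) = (Y + m) + (Y + m) = 2*Y + 2*m)
q(0, -5)*(A(-6) + x) = (2*0 + 2*(-5))*(8 + 2) = (0 - 10)*10 = -10*10 = -100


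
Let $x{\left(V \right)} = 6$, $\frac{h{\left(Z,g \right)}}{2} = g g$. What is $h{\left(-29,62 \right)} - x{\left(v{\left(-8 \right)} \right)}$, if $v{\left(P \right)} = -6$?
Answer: $7682$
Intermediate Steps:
$h{\left(Z,g \right)} = 2 g^{2}$ ($h{\left(Z,g \right)} = 2 g g = 2 g^{2}$)
$h{\left(-29,62 \right)} - x{\left(v{\left(-8 \right)} \right)} = 2 \cdot 62^{2} - 6 = 2 \cdot 3844 - 6 = 7688 - 6 = 7682$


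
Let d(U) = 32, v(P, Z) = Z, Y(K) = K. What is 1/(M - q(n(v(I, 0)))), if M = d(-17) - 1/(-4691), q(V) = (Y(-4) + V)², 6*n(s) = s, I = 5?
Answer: 4691/75057 ≈ 0.062499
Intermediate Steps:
n(s) = s/6
q(V) = (-4 + V)²
M = 150113/4691 (M = 32 - 1/(-4691) = 32 - 1*(-1/4691) = 32 + 1/4691 = 150113/4691 ≈ 32.000)
1/(M - q(n(v(I, 0)))) = 1/(150113/4691 - (-4 + (⅙)*0)²) = 1/(150113/4691 - (-4 + 0)²) = 1/(150113/4691 - 1*(-4)²) = 1/(150113/4691 - 1*16) = 1/(150113/4691 - 16) = 1/(75057/4691) = 4691/75057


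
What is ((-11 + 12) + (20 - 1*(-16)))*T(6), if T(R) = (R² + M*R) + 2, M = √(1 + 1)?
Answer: 1406 + 222*√2 ≈ 1720.0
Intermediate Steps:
M = √2 ≈ 1.4142
T(R) = 2 + R² + R*√2 (T(R) = (R² + √2*R) + 2 = (R² + R*√2) + 2 = 2 + R² + R*√2)
((-11 + 12) + (20 - 1*(-16)))*T(6) = ((-11 + 12) + (20 - 1*(-16)))*(2 + 6² + 6*√2) = (1 + (20 + 16))*(2 + 36 + 6*√2) = (1 + 36)*(38 + 6*√2) = 37*(38 + 6*√2) = 1406 + 222*√2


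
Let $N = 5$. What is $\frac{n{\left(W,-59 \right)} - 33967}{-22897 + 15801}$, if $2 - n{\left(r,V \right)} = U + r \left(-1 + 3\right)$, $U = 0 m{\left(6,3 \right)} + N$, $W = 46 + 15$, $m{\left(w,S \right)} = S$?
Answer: $\frac{8523}{1774} \approx 4.8044$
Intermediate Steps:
$W = 61$
$U = 5$ ($U = 0 \cdot 3 + 5 = 0 + 5 = 5$)
$n{\left(r,V \right)} = -3 - 2 r$ ($n{\left(r,V \right)} = 2 - \left(5 + r \left(-1 + 3\right)\right) = 2 - \left(5 + r 2\right) = 2 - \left(5 + 2 r\right) = -3 - 2 r$)
$\frac{n{\left(W,-59 \right)} - 33967}{-22897 + 15801} = \frac{\left(-3 - 122\right) - 33967}{-22897 + 15801} = \frac{\left(-3 - 122\right) - 33967}{-7096} = \left(-125 - 33967\right) \left(- \frac{1}{7096}\right) = \left(-34092\right) \left(- \frac{1}{7096}\right) = \frac{8523}{1774}$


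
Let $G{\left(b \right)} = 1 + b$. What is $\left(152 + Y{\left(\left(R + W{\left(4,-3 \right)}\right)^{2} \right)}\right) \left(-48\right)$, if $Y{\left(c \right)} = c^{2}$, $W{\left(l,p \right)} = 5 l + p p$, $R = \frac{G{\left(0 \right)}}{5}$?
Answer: $- \frac{21814409088}{625} \approx -3.4903 \cdot 10^{7}$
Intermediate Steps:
$R = \frac{1}{5}$ ($R = \frac{1 + 0}{5} = 1 \cdot \frac{1}{5} = \frac{1}{5} \approx 0.2$)
$W{\left(l,p \right)} = p^{2} + 5 l$ ($W{\left(l,p \right)} = 5 l + p^{2} = p^{2} + 5 l$)
$\left(152 + Y{\left(\left(R + W{\left(4,-3 \right)}\right)^{2} \right)}\right) \left(-48\right) = \left(152 + \left(\left(\frac{1}{5} + \left(\left(-3\right)^{2} + 5 \cdot 4\right)\right)^{2}\right)^{2}\right) \left(-48\right) = \left(152 + \left(\left(\frac{1}{5} + \left(9 + 20\right)\right)^{2}\right)^{2}\right) \left(-48\right) = \left(152 + \left(\left(\frac{1}{5} + 29\right)^{2}\right)^{2}\right) \left(-48\right) = \left(152 + \left(\left(\frac{146}{5}\right)^{2}\right)^{2}\right) \left(-48\right) = \left(152 + \left(\frac{21316}{25}\right)^{2}\right) \left(-48\right) = \left(152 + \frac{454371856}{625}\right) \left(-48\right) = \frac{454466856}{625} \left(-48\right) = - \frac{21814409088}{625}$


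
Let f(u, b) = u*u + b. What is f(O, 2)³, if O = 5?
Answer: 19683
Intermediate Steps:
f(u, b) = b + u² (f(u, b) = u² + b = b + u²)
f(O, 2)³ = (2 + 5²)³ = (2 + 25)³ = 27³ = 19683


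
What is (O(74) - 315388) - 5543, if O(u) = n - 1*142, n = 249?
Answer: -320824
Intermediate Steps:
O(u) = 107 (O(u) = 249 - 1*142 = 249 - 142 = 107)
(O(74) - 315388) - 5543 = (107 - 315388) - 5543 = -315281 - 5543 = -320824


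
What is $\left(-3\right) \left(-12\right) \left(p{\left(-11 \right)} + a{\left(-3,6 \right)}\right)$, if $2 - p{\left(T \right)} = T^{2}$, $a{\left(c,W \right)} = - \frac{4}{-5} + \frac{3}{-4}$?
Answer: $- \frac{21411}{5} \approx -4282.2$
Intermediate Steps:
$a{\left(c,W \right)} = \frac{1}{20}$ ($a{\left(c,W \right)} = \left(-4\right) \left(- \frac{1}{5}\right) + 3 \left(- \frac{1}{4}\right) = \frac{4}{5} - \frac{3}{4} = \frac{1}{20}$)
$p{\left(T \right)} = 2 - T^{2}$
$\left(-3\right) \left(-12\right) \left(p{\left(-11 \right)} + a{\left(-3,6 \right)}\right) = \left(-3\right) \left(-12\right) \left(\left(2 - \left(-11\right)^{2}\right) + \frac{1}{20}\right) = 36 \left(\left(2 - 121\right) + \frac{1}{20}\right) = 36 \left(-119 + \frac{1}{20}\right) = 36 \left(- \frac{2379}{20}\right) = - \frac{21411}{5}$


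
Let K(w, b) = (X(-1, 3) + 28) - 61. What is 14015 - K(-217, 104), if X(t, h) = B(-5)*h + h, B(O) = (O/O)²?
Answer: 14042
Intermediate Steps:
B(O) = 1 (B(O) = 1² = 1)
X(t, h) = 2*h (X(t, h) = 1*h + h = h + h = 2*h)
K(w, b) = -27 (K(w, b) = (2*3 + 28) - 61 = (6 + 28) - 61 = 34 - 61 = -27)
14015 - K(-217, 104) = 14015 - 1*(-27) = 14015 + 27 = 14042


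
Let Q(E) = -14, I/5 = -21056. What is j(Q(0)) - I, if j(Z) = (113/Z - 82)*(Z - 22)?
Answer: 759658/7 ≈ 1.0852e+5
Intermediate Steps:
I = -105280 (I = 5*(-21056) = -105280)
j(Z) = (-82 + 113/Z)*(-22 + Z)
j(Q(0)) - I = (1917 - 2486/(-14) - 82*(-14)) - 1*(-105280) = (1917 - 2486*(-1/14) + 1148) + 105280 = (1917 + 1243/7 + 1148) + 105280 = 22698/7 + 105280 = 759658/7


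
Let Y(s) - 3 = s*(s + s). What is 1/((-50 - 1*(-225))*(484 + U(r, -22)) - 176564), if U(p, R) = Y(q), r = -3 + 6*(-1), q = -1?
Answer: -1/90989 ≈ -1.0990e-5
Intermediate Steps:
r = -9 (r = -3 - 6 = -9)
Y(s) = 3 + 2*s² (Y(s) = 3 + s*(s + s) = 3 + s*(2*s) = 3 + 2*s²)
U(p, R) = 5 (U(p, R) = 3 + 2*(-1)² = 3 + 2*1 = 3 + 2 = 5)
1/((-50 - 1*(-225))*(484 + U(r, -22)) - 176564) = 1/((-50 - 1*(-225))*(484 + 5) - 176564) = 1/((-50 + 225)*489 - 176564) = 1/(175*489 - 176564) = 1/(85575 - 176564) = 1/(-90989) = -1/90989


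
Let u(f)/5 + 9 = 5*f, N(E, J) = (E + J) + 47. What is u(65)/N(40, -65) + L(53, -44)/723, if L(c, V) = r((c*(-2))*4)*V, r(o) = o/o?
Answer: 570686/7953 ≈ 71.757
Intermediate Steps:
N(E, J) = 47 + E + J
u(f) = -45 + 25*f (u(f) = -45 + 5*(5*f) = -45 + 25*f)
r(o) = 1
L(c, V) = V (L(c, V) = 1*V = V)
u(65)/N(40, -65) + L(53, -44)/723 = (-45 + 25*65)/(47 + 40 - 65) - 44/723 = (-45 + 1625)/22 - 44*1/723 = 1580*(1/22) - 44/723 = 790/11 - 44/723 = 570686/7953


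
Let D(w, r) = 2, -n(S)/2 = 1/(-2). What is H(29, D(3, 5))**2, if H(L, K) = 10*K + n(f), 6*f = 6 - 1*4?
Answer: 441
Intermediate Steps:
f = 1/3 (f = (6 - 1*4)/6 = (6 - 4)/6 = (1/6)*2 = 1/3 ≈ 0.33333)
n(S) = 1 (n(S) = -2/(-2) = -2*(-1/2) = 1)
H(L, K) = 1 + 10*K (H(L, K) = 10*K + 1 = 1 + 10*K)
H(29, D(3, 5))**2 = (1 + 10*2)**2 = (1 + 20)**2 = 21**2 = 441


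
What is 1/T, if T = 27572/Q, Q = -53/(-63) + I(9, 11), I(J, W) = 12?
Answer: 809/1737036 ≈ 0.00046574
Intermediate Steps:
Q = 809/63 (Q = -53/(-63) + 12 = -53*(-1)/63 + 12 = -53*(-1/63) + 12 = 53/63 + 12 = 809/63 ≈ 12.841)
T = 1737036/809 (T = 27572/(809/63) = 27572*(63/809) = 1737036/809 ≈ 2147.1)
1/T = 1/(1737036/809) = 809/1737036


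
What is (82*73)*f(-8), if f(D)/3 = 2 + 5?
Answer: 125706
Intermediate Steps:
f(D) = 21 (f(D) = 3*(2 + 5) = 3*7 = 21)
(82*73)*f(-8) = (82*73)*21 = 5986*21 = 125706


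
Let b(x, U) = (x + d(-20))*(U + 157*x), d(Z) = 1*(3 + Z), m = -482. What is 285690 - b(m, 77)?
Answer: -37437213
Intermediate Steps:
d(Z) = 3 + Z
b(x, U) = (-17 + x)*(U + 157*x) (b(x, U) = (x + (3 - 20))*(U + 157*x) = (x - 17)*(U + 157*x) = (-17 + x)*(U + 157*x))
285690 - b(m, 77) = 285690 - (-2669*(-482) - 17*77 + 157*(-482)² + 77*(-482)) = 285690 - (1286458 - 1309 + 157*232324 - 37114) = 285690 - (1286458 - 1309 + 36474868 - 37114) = 285690 - 1*37722903 = 285690 - 37722903 = -37437213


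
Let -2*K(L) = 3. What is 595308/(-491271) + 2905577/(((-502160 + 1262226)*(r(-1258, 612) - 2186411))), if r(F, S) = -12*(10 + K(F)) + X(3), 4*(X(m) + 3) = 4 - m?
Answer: -659561052068982022/544294298260856803 ≈ -1.2118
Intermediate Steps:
X(m) = -2 - m/4 (X(m) = -3 + (4 - m)/4 = -3 + (1 - m/4) = -2 - m/4)
K(L) = -3/2 (K(L) = -½*3 = -3/2)
r(F, S) = -419/4 (r(F, S) = -12*(10 - 3/2) + (-2 - ¼*3) = -12*17/2 + (-2 - ¾) = -102 - 11/4 = -419/4)
595308/(-491271) + 2905577/(((-502160 + 1262226)*(r(-1258, 612) - 2186411))) = 595308/(-491271) + 2905577/(((-502160 + 1262226)*(-419/4 - 2186411))) = 595308*(-1/491271) + 2905577/((760066*(-8746063/4))) = -198436/163757 + 2905577/(-3323792560079/2) = -198436/163757 + 2905577*(-2/3323792560079) = -198436/163757 - 5811154/3323792560079 = -659561052068982022/544294298260856803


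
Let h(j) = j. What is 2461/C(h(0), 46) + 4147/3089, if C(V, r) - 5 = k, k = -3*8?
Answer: -7523236/58691 ≈ -128.18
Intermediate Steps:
k = -24
C(V, r) = -19 (C(V, r) = 5 - 24 = -19)
2461/C(h(0), 46) + 4147/3089 = 2461/(-19) + 4147/3089 = 2461*(-1/19) + 4147*(1/3089) = -2461/19 + 4147/3089 = -7523236/58691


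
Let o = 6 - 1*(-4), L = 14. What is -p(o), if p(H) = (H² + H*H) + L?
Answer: -214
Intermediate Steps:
o = 10 (o = 6 + 4 = 10)
p(H) = 14 + 2*H² (p(H) = (H² + H*H) + 14 = (H² + H²) + 14 = 2*H² + 14 = 14 + 2*H²)
-p(o) = -(14 + 2*10²) = -(14 + 2*100) = -(14 + 200) = -1*214 = -214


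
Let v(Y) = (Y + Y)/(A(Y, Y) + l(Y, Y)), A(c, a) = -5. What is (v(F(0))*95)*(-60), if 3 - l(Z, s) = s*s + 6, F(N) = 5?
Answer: 19000/11 ≈ 1727.3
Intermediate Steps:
l(Z, s) = -3 - s² (l(Z, s) = 3 - (s*s + 6) = 3 - (s² + 6) = 3 - (6 + s²) = 3 + (-6 - s²) = -3 - s²)
v(Y) = 2*Y/(-8 - Y²) (v(Y) = (Y + Y)/(-5 + (-3 - Y²)) = (2*Y)/(-8 - Y²) = 2*Y/(-8 - Y²))
(v(F(0))*95)*(-60) = (-2*5/(8 + 5²)*95)*(-60) = (-2*5/(8 + 25)*95)*(-60) = (-2*5/33*95)*(-60) = (-2*5*1/33*95)*(-60) = -10/33*95*(-60) = -950/33*(-60) = 19000/11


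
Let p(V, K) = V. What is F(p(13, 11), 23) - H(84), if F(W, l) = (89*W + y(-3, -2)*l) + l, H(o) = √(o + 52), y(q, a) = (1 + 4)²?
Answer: 1755 - 2*√34 ≈ 1743.3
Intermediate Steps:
y(q, a) = 25 (y(q, a) = 5² = 25)
H(o) = √(52 + o)
F(W, l) = 26*l + 89*W (F(W, l) = (89*W + 25*l) + l = (25*l + 89*W) + l = 26*l + 89*W)
F(p(13, 11), 23) - H(84) = (26*23 + 89*13) - √(52 + 84) = (598 + 1157) - √136 = 1755 - 2*√34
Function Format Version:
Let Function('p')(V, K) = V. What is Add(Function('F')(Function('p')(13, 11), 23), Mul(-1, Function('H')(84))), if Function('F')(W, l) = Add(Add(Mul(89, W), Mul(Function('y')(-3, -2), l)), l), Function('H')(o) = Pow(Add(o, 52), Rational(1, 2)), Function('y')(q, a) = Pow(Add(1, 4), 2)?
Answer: Add(1755, Mul(-2, Pow(34, Rational(1, 2)))) ≈ 1743.3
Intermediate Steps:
Function('y')(q, a) = 25 (Function('y')(q, a) = Pow(5, 2) = 25)
Function('H')(o) = Pow(Add(52, o), Rational(1, 2))
Function('F')(W, l) = Add(Mul(26, l), Mul(89, W)) (Function('F')(W, l) = Add(Add(Mul(89, W), Mul(25, l)), l) = Add(Add(Mul(25, l), Mul(89, W)), l) = Add(Mul(26, l), Mul(89, W)))
Add(Function('F')(Function('p')(13, 11), 23), Mul(-1, Function('H')(84))) = Add(Add(Mul(26, 23), Mul(89, 13)), Mul(-1, Pow(Add(52, 84), Rational(1, 2)))) = Add(Add(598, 1157), Mul(-1, Pow(136, Rational(1, 2)))) = Add(1755, Mul(-1, Mul(2, Pow(34, Rational(1, 2))))) = Add(1755, Mul(-2, Pow(34, Rational(1, 2))))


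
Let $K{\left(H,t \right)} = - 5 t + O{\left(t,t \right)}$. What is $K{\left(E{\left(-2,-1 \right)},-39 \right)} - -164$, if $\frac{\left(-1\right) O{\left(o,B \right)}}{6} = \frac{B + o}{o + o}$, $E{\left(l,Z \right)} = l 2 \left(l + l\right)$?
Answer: $353$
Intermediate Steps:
$E{\left(l,Z \right)} = 4 l^{2}$ ($E{\left(l,Z \right)} = 2 l 2 l = 4 l^{2}$)
$O{\left(o,B \right)} = - \frac{3 \left(B + o\right)}{o}$ ($O{\left(o,B \right)} = - 6 \frac{B + o}{o + o} = - 6 \frac{B + o}{2 o} = - \frac{3 \left(B + o\right)}{o}$)
$K{\left(H,t \right)} = -6 - 5 t$ ($K{\left(H,t \right)} = - 5 t - \left(3 + \frac{3 t}{t}\right) = - 5 t - 6 = -6 - 5 t$)
$K{\left(E{\left(-2,-1 \right)},-39 \right)} - -164 = \left(-6 - -195\right) - -164 = \left(-6 + 195\right) + 164 = 189 + 164 = 353$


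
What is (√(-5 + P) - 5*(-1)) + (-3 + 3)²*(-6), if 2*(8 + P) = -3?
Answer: 5 + I*√58/2 ≈ 5.0 + 3.8079*I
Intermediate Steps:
P = -19/2 (P = -8 + (½)*(-3) = -8 - 3/2 = -19/2 ≈ -9.5000)
(√(-5 + P) - 5*(-1)) + (-3 + 3)²*(-6) = (√(-5 - 19/2) - 5*(-1)) + (-3 + 3)²*(-6) = (√(-29/2) + 5) + 0²*(-6) = (I*√58/2 + 5) + 0*(-6) = (5 + I*√58/2) + 0 = 5 + I*√58/2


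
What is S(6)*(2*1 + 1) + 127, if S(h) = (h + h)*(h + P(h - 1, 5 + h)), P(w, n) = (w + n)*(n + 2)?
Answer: 7831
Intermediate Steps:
P(w, n) = (2 + n)*(n + w) (P(w, n) = (n + w)*(2 + n) = (2 + n)*(n + w))
S(h) = 2*h*(8 + (5 + h)**2 + 5*h + (-1 + h)*(5 + h)) (S(h) = (h + h)*(h + ((5 + h)**2 + 2*(5 + h) + 2*(h - 1) + (5 + h)*(h - 1))) = (2*h)*(h + ((5 + h)**2 + (10 + 2*h) + 2*(-1 + h) + (5 + h)*(-1 + h))) = (2*h)*(h + ((5 + h)**2 + (10 + 2*h) + (-2 + 2*h) + (-1 + h)*(5 + h))) = (2*h)*(h + (8 + (5 + h)**2 + 4*h + (-1 + h)*(5 + h))) = (2*h)*(8 + (5 + h)**2 + 5*h + (-1 + h)*(5 + h)) = 2*h*(8 + (5 + h)**2 + 5*h + (-1 + h)*(5 + h)))
S(6)*(2*1 + 1) + 127 = (2*6*(28 + 2*6**2 + 19*6))*(2*1 + 1) + 127 = (2*6*(28 + 2*36 + 114))*(2 + 1) + 127 = (2*6*(28 + 72 + 114))*3 + 127 = (2*6*214)*3 + 127 = 2568*3 + 127 = 7704 + 127 = 7831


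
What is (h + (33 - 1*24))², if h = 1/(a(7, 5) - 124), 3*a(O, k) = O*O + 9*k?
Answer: 6245001/77284 ≈ 80.806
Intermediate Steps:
a(O, k) = 3*k + O²/3 (a(O, k) = (O*O + 9*k)/3 = (O² + 9*k)/3 = 3*k + O²/3)
h = -3/278 (h = 1/((3*5 + (⅓)*7²) - 124) = 1/((15 + (⅓)*49) - 124) = 1/((15 + 49/3) - 124) = 1/(94/3 - 124) = 1/(-278/3) = -3/278 ≈ -0.010791)
(h + (33 - 1*24))² = (-3/278 + (33 - 1*24))² = (-3/278 + (33 - 24))² = (-3/278 + 9)² = (2499/278)² = 6245001/77284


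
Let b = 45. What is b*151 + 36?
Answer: 6831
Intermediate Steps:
b*151 + 36 = 45*151 + 36 = 6795 + 36 = 6831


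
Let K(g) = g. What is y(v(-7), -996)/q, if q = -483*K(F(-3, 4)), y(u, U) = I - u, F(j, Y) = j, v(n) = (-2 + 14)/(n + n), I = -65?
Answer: -449/10143 ≈ -0.044267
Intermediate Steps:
v(n) = 6/n (v(n) = 12/((2*n)) = 12*(1/(2*n)) = 6/n)
y(u, U) = -65 - u
q = 1449 (q = -483*(-3) = 1449)
y(v(-7), -996)/q = (-65 - 6/(-7))/1449 = (-65 - 6*(-1)/7)*(1/1449) = (-65 - 1*(-6/7))*(1/1449) = (-65 + 6/7)*(1/1449) = -449/7*1/1449 = -449/10143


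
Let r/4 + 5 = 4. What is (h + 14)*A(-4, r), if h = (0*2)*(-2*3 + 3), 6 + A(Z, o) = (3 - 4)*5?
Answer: -154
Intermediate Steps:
r = -4 (r = -20 + 4*4 = -20 + 16 = -4)
A(Z, o) = -11 (A(Z, o) = -6 + (3 - 4)*5 = -6 - 1*5 = -6 - 5 = -11)
h = 0 (h = 0*(-6 + 3) = 0*(-3) = 0)
(h + 14)*A(-4, r) = (0 + 14)*(-11) = 14*(-11) = -154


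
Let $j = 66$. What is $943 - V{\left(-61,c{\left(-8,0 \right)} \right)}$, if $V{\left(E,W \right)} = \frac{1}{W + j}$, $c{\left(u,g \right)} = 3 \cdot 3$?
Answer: $\frac{70724}{75} \approx 942.99$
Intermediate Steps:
$c{\left(u,g \right)} = 9$
$V{\left(E,W \right)} = \frac{1}{66 + W}$ ($V{\left(E,W \right)} = \frac{1}{W + 66} = \frac{1}{66 + W}$)
$943 - V{\left(-61,c{\left(-8,0 \right)} \right)} = 943 - \frac{1}{66 + 9} = 943 - \frac{1}{75} = \frac{70724}{75}$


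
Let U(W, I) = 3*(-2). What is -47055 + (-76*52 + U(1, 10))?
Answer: -51013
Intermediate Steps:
U(W, I) = -6
-47055 + (-76*52 + U(1, 10)) = -47055 + (-76*52 - 6) = -47055 + (-3952 - 6) = -47055 - 3958 = -51013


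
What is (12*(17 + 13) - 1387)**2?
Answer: 1054729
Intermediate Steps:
(12*(17 + 13) - 1387)**2 = (12*30 - 1387)**2 = (360 - 1387)**2 = (-1027)**2 = 1054729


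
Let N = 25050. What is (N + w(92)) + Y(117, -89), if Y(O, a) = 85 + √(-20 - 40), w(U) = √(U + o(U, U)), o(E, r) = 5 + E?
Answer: 25135 + 3*√21 + 2*I*√15 ≈ 25149.0 + 7.746*I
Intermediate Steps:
w(U) = √(5 + 2*U) (w(U) = √(U + (5 + U)) = √(5 + 2*U))
Y(O, a) = 85 + 2*I*√15 (Y(O, a) = 85 + √(-60) = 85 + 2*I*√15)
(N + w(92)) + Y(117, -89) = (25050 + √(5 + 2*92)) + (85 + 2*I*√15) = (25050 + √(5 + 184)) + (85 + 2*I*√15) = (25050 + √189) + (85 + 2*I*√15) = (25050 + 3*√21) + (85 + 2*I*√15) = 25135 + 3*√21 + 2*I*√15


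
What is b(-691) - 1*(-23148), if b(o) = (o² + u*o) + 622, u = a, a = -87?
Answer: 561368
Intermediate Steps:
u = -87
b(o) = 622 + o² - 87*o (b(o) = (o² - 87*o) + 622 = 622 + o² - 87*o)
b(-691) - 1*(-23148) = (622 + (-691)² - 87*(-691)) - 1*(-23148) = (622 + 477481 + 60117) + 23148 = 538220 + 23148 = 561368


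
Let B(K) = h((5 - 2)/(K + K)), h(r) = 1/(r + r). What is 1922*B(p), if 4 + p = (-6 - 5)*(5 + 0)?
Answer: -113398/3 ≈ -37799.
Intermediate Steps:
h(r) = 1/(2*r)
p = -59 (p = -4 + (-6 - 5)*(5 + 0) = -4 - 11*5 = -4 - 55 = -59)
B(K) = K/3 (B(K) = 1/(2*(((5 - 2)/(K + K)))) = 1/(2*((3/((2*K))))) = 1/(2*((3*(1/(2*K))))) = 1/(2*((3/(2*K)))) = (2*K/3)/2 = K/3)
1922*B(p) = 1922*((⅓)*(-59)) = 1922*(-59/3) = -113398/3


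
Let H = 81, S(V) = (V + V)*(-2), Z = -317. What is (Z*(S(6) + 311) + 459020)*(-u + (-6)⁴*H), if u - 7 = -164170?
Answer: 99054186699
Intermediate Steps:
S(V) = -4*V (S(V) = (2*V)*(-2) = -4*V)
u = -164163 (u = 7 - 164170 = -164163)
(Z*(S(6) + 311) + 459020)*(-u + (-6)⁴*H) = (-317*(-4*6 + 311) + 459020)*(-1*(-164163) + (-6)⁴*81) = (-317*(-24 + 311) + 459020)*(164163 + 1296*81) = (-317*287 + 459020)*(164163 + 104976) = (-90979 + 459020)*269139 = 368041*269139 = 99054186699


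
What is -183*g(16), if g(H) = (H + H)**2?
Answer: -187392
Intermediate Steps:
g(H) = 4*H**2 (g(H) = (2*H)**2 = 4*H**2)
-183*g(16) = -732*16**2 = -732*256 = -183*1024 = -187392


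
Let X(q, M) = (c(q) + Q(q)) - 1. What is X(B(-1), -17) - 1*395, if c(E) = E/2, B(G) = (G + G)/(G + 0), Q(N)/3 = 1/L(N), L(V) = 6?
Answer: -789/2 ≈ -394.50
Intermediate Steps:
Q(N) = 1/2 (Q(N) = 3/6 = 3*(1/6) = 1/2)
B(G) = 2 (B(G) = (2*G)/G = 2)
c(E) = E/2 (c(E) = E*(1/2) = E/2)
X(q, M) = -1/2 + q/2 (X(q, M) = (q/2 + 1/2) - 1 = (1/2 + q/2) - 1 = -1/2 + q/2)
X(B(-1), -17) - 1*395 = (-1/2 + (1/2)*2) - 1*395 = (-1/2 + 1) - 395 = 1/2 - 395 = -789/2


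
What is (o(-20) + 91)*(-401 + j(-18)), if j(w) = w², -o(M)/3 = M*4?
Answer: -25487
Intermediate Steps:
o(M) = -12*M (o(M) = -3*M*4 = -12*M)
(o(-20) + 91)*(-401 + j(-18)) = (-12*(-20) + 91)*(-401 + (-18)²) = (240 + 91)*(-401 + 324) = 331*(-77) = -25487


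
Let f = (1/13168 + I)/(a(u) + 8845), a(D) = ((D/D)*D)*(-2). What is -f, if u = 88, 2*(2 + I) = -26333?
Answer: 173402807/114153392 ≈ 1.5190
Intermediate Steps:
I = -26337/2 (I = -2 + (½)*(-26333) = -2 - 26333/2 = -26337/2 ≈ -13169.)
a(D) = -2*D (a(D) = (1*D)*(-2) = D*(-2) = -2*D)
f = -173402807/114153392 (f = (1/13168 - 26337/2)/(-2*88 + 8845) = (1/13168 - 26337/2)/(-176 + 8845) = -173402807/13168/8669 = -173402807/13168*1/8669 = -173402807/114153392 ≈ -1.5190)
-f = -1*(-173402807/114153392) = 173402807/114153392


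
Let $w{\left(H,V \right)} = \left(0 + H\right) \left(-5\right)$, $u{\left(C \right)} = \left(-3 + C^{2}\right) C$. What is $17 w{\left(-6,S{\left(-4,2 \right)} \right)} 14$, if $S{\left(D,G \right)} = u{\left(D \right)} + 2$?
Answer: $7140$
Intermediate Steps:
$u{\left(C \right)} = C \left(-3 + C^{2}\right)$
$S{\left(D,G \right)} = 2 + D \left(-3 + D^{2}\right)$ ($S{\left(D,G \right)} = D \left(-3 + D^{2}\right) + 2 = 2 + D \left(-3 + D^{2}\right)$)
$w{\left(H,V \right)} = - 5 H$ ($w{\left(H,V \right)} = H \left(-5\right) = - 5 H$)
$17 w{\left(-6,S{\left(-4,2 \right)} \right)} 14 = 17 \left(\left(-5\right) \left(-6\right)\right) 14 = 17 \cdot 30 \cdot 14 = 510 \cdot 14 = 7140$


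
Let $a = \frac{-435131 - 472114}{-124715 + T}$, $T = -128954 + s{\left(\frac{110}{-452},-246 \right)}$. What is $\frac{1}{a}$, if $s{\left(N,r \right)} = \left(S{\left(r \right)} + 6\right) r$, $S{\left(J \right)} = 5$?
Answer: $\frac{51275}{181449} \approx 0.28259$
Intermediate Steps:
$s{\left(N,r \right)} = 11 r$ ($s{\left(N,r \right)} = \left(5 + 6\right) r = 11 r$)
$T = -131660$ ($T = -128954 + 11 \left(-246\right) = -128954 - 2706 = -131660$)
$a = \frac{181449}{51275}$ ($a = \frac{-435131 - 472114}{-124715 - 131660} = - \frac{907245}{-256375} = \left(-907245\right) \left(- \frac{1}{256375}\right) = \frac{181449}{51275} \approx 3.5387$)
$\frac{1}{a} = \frac{1}{\frac{181449}{51275}} = \frac{51275}{181449}$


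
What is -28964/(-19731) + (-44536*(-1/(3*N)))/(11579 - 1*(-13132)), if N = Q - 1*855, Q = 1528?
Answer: 481978802164/328136454693 ≈ 1.4688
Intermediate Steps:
N = 673 (N = 1528 - 1*855 = 1528 - 855 = 673)
-28964/(-19731) + (-44536*(-1/(3*N)))/(11579 - 1*(-13132)) = -28964/(-19731) + (-44536/((-3*673)))/(11579 - 1*(-13132)) = -28964*(-1/19731) + (-44536/(-2019))/(11579 + 13132) = 28964/19731 - 44536*(-1/2019)/24711 = 28964/19731 + (44536/2019)*(1/24711) = 28964/19731 + 44536/49891509 = 481978802164/328136454693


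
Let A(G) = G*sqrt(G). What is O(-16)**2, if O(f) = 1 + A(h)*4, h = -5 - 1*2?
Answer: (1 - 28*I*sqrt(7))**2 ≈ -5487.0 - 148.16*I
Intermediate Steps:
h = -7 (h = -5 - 2 = -7)
A(G) = G**(3/2)
O(f) = 1 - 28*I*sqrt(7) (O(f) = 1 + (-7)**(3/2)*4 = 1 - 7*I*sqrt(7)*4 = 1 - 28*I*sqrt(7))
O(-16)**2 = (1 - 28*I*sqrt(7))**2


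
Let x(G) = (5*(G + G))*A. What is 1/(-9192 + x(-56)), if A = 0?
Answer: -1/9192 ≈ -0.00010879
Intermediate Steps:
x(G) = 0 (x(G) = (5*(G + G))*0 = (5*(2*G))*0 = (10*G)*0 = 0)
1/(-9192 + x(-56)) = 1/(-9192 + 0) = 1/(-9192) = -1/9192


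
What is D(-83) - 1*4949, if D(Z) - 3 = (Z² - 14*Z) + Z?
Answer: 3022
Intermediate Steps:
D(Z) = 3 + Z² - 13*Z (D(Z) = 3 + ((Z² - 14*Z) + Z) = 3 + (Z² - 13*Z) = 3 + Z² - 13*Z)
D(-83) - 1*4949 = (3 + (-83)² - 13*(-83)) - 1*4949 = (3 + 6889 + 1079) - 4949 = 7971 - 4949 = 3022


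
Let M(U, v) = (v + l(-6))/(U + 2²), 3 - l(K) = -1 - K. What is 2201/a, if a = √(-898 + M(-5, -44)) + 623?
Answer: 1371223/388981 - 4402*I*√213/388981 ≈ 3.5252 - 0.16516*I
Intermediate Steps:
l(K) = 4 + K (l(K) = 3 - (-1 - K) = 3 + (1 + K) = 4 + K)
M(U, v) = (-2 + v)/(4 + U) (M(U, v) = (v + (4 - 6))/(U + 2²) = (v - 2)/(U + 4) = (-2 + v)/(4 + U))
a = 623 + 2*I*√213 (a = √(-898 + (-2 - 44)/(4 - 5)) + 623 = √(-898 - 46/(-1)) + 623 = √(-898 - 1*(-46)) + 623 = √(-898 + 46) + 623 = √(-852) + 623 = 2*I*√213 + 623 = 623 + 2*I*√213 ≈ 623.0 + 29.189*I)
2201/a = 2201/(623 + 2*I*√213)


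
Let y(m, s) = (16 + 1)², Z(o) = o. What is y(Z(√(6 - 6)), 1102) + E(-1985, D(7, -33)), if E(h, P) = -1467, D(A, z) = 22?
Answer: -1178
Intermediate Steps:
y(m, s) = 289 (y(m, s) = 17² = 289)
y(Z(√(6 - 6)), 1102) + E(-1985, D(7, -33)) = 289 - 1467 = -1178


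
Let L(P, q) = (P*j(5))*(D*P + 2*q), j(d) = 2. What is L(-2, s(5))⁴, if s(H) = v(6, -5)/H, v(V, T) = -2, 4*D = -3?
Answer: 38416/625 ≈ 61.466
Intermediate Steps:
D = -¾ (D = (¼)*(-3) = -¾ ≈ -0.75000)
s(H) = -2/H
L(P, q) = 2*P*(2*q - 3*P/4) (L(P, q) = (P*2)*(-3*P/4 + 2*q) = (2*P)*(2*q - 3*P/4) = 2*P*(2*q - 3*P/4))
L(-2, s(5))⁴ = ((½)*(-2)*(-3*(-2) + 8*(-2/5)))⁴ = ((½)*(-2)*(6 + 8*(-2*⅕)))⁴ = ((½)*(-2)*(6 + 8*(-⅖)))⁴ = ((½)*(-2)*(6 - 16/5))⁴ = ((½)*(-2)*(14/5))⁴ = (-14/5)⁴ = 38416/625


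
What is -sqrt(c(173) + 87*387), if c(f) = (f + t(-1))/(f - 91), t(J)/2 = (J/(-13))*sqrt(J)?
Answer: -sqrt(38262367598 + 2132*I)/1066 ≈ -183.5 - 5.1123e-6*I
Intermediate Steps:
t(J) = -2*J**(3/2)/13 (t(J) = 2*((J/(-13))*sqrt(J)) = 2*((J*(-1/13))*sqrt(J)) = 2*((-J/13)*sqrt(J)) = 2*(-J**(3/2)/13) = -2*J**(3/2)/13)
c(f) = (f + 2*I/13)/(-91 + f) (c(f) = (f - (-2)*I/13)/(f - 91) = (f - (-2)*I/13)/(-91 + f) = (f + 2*I/13)/(-91 + f))
-sqrt(c(173) + 87*387) = -sqrt((173 + 2*I/13)/(-91 + 173) + 87*387) = -sqrt((173 + 2*I/13)/82 + 33669) = -sqrt((173/82 + I/533) + 33669) = -sqrt(2761031/82 + I/533)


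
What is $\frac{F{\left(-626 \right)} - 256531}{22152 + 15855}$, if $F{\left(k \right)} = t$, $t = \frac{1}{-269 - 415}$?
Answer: $- \frac{175467205}{25996788} \approx -6.7496$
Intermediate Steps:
$t = - \frac{1}{684}$ ($t = \frac{1}{-684} = - \frac{1}{684} \approx -0.001462$)
$F{\left(k \right)} = - \frac{1}{684}$
$\frac{F{\left(-626 \right)} - 256531}{22152 + 15855} = \frac{- \frac{1}{684} - 256531}{22152 + 15855} = - \frac{175467205}{684 \cdot 38007} = \left(- \frac{175467205}{684}\right) \frac{1}{38007} = - \frac{175467205}{25996788}$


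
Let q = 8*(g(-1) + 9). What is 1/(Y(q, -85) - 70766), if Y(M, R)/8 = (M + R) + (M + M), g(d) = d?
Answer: -1/69910 ≈ -1.4304e-5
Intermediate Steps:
q = 64 (q = 8*(-1 + 9) = 8*8 = 64)
Y(M, R) = 8*R + 24*M (Y(M, R) = 8*((M + R) + (M + M)) = 8*((M + R) + 2*M) = 8*(R + 3*M) = 8*R + 24*M)
1/(Y(q, -85) - 70766) = 1/((8*(-85) + 24*64) - 70766) = 1/((-680 + 1536) - 70766) = 1/(856 - 70766) = 1/(-69910) = -1/69910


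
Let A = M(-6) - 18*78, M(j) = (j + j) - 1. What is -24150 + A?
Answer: -25567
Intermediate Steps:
M(j) = -1 + 2*j (M(j) = 2*j - 1 = -1 + 2*j)
A = -1417 (A = (-1 + 2*(-6)) - 18*78 = (-1 - 12) - 1404 = -13 - 1404 = -1417)
-24150 + A = -24150 - 1417 = -25567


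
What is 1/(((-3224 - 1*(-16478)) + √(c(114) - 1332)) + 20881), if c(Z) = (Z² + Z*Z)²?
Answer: 34135/489615493 - 6*√18766187/489615493 ≈ 1.6631e-5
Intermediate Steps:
c(Z) = 4*Z⁴ (c(Z) = (Z² + Z²)² = (2*Z²)² = 4*Z⁴)
1/(((-3224 - 1*(-16478)) + √(c(114) - 1332)) + 20881) = 1/(((-3224 - 1*(-16478)) + √(4*114⁴ - 1332)) + 20881) = 1/(((-3224 + 16478) + √(4*168896016 - 1332)) + 20881) = 1/((13254 + √(675584064 - 1332)) + 20881) = 1/((13254 + √675582732) + 20881) = 1/((13254 + 6*√18766187) + 20881) = 1/(34135 + 6*√18766187)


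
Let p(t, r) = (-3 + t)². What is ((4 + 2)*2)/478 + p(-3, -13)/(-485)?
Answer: -5694/115915 ≈ -0.049122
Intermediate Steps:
((4 + 2)*2)/478 + p(-3, -13)/(-485) = ((4 + 2)*2)/478 + (-3 - 3)²/(-485) = (6*2)*(1/478) + (-6)²*(-1/485) = 12*(1/478) + 36*(-1/485) = 6/239 - 36/485 = -5694/115915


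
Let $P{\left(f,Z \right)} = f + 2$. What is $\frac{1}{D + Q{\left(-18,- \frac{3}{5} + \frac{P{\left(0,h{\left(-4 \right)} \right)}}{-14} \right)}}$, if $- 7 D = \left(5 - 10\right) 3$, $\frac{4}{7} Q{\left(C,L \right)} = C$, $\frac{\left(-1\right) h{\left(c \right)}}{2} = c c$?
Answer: $- \frac{14}{411} \approx -0.034063$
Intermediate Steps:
$h{\left(c \right)} = - 2 c^{2}$ ($h{\left(c \right)} = - 2 c c = - 2 c^{2}$)
$P{\left(f,Z \right)} = 2 + f$
$Q{\left(C,L \right)} = \frac{7 C}{4}$
$D = \frac{15}{7}$ ($D = - \frac{\left(5 - 10\right) 3}{7} = - \frac{\left(-5\right) 3}{7} = \left(- \frac{1}{7}\right) \left(-15\right) = \frac{15}{7} \approx 2.1429$)
$\frac{1}{D + Q{\left(-18,- \frac{3}{5} + \frac{P{\left(0,h{\left(-4 \right)} \right)}}{-14} \right)}} = \frac{1}{\frac{15}{7} + \frac{7}{4} \left(-18\right)} = \frac{1}{\frac{15}{7} - \frac{63}{2}} = \frac{1}{- \frac{411}{14}} = - \frac{14}{411}$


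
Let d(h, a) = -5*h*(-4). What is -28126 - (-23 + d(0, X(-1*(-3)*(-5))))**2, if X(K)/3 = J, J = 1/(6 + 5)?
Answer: -28655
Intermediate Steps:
J = 1/11 ≈ 0.090909
X(K) = 3/11 (X(K) = 3*(1/11) = 3/11)
d(h, a) = 20*h
-28126 - (-23 + d(0, X(-1*(-3)*(-5))))**2 = -28126 - (-23 + 20*0)**2 = -28126 - (-23 + 0)**2 = -28126 - 1*(-23)**2 = -28126 - 1*529 = -28126 - 529 = -28655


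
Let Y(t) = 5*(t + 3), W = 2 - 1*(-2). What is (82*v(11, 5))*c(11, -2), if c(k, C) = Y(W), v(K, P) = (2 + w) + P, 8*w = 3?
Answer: 84665/4 ≈ 21166.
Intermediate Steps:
w = 3/8 (w = (⅛)*3 = 3/8 ≈ 0.37500)
W = 4 (W = 2 + 2 = 4)
Y(t) = 15 + 5*t (Y(t) = 5*(3 + t) = 15 + 5*t)
v(K, P) = 19/8 + P (v(K, P) = (2 + 3/8) + P = 19/8 + P)
c(k, C) = 35 (c(k, C) = 15 + 5*4 = 15 + 20 = 35)
(82*v(11, 5))*c(11, -2) = (82*(19/8 + 5))*35 = (82*(59/8))*35 = (2419/4)*35 = 84665/4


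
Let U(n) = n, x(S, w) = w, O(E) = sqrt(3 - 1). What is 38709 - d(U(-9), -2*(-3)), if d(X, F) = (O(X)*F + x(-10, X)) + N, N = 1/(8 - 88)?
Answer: 3097441/80 - 6*sqrt(2) ≈ 38710.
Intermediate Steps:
O(E) = sqrt(2)
N = -1/80 (N = 1/(-80) = -1/80 ≈ -0.012500)
d(X, F) = -1/80 + X + F*sqrt(2) (d(X, F) = (sqrt(2)*F + X) - 1/80 = (F*sqrt(2) + X) - 1/80 = (X + F*sqrt(2)) - 1/80 = -1/80 + X + F*sqrt(2))
38709 - d(U(-9), -2*(-3)) = 38709 - (-1/80 - 9 + (-2*(-3))*sqrt(2)) = 38709 - (-1/80 - 9 + 6*sqrt(2)) = 38709 - (-721/80 + 6*sqrt(2)) = 38709 + (721/80 - 6*sqrt(2)) = 3097441/80 - 6*sqrt(2)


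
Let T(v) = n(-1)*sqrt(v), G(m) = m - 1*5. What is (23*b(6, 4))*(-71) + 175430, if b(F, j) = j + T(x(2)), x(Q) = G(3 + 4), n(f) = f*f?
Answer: 168898 - 1633*sqrt(2) ≈ 1.6659e+5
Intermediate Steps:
n(f) = f**2
G(m) = -5 + m (G(m) = m - 5 = -5 + m)
x(Q) = 2 (x(Q) = -5 + (3 + 4) = -5 + 7 = 2)
T(v) = sqrt(v) (T(v) = (-1)**2*sqrt(v) = 1*sqrt(v) = sqrt(v))
b(F, j) = j + sqrt(2)
(23*b(6, 4))*(-71) + 175430 = (23*(4 + sqrt(2)))*(-71) + 175430 = (92 + 23*sqrt(2))*(-71) + 175430 = (-6532 - 1633*sqrt(2)) + 175430 = 168898 - 1633*sqrt(2)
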